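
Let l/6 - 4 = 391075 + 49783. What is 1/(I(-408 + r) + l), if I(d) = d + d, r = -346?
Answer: 1/2643664 ≈ 3.7826e-7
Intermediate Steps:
I(d) = 2*d
l = 2645172 (l = 24 + 6*(391075 + 49783) = 24 + 6*440858 = 24 + 2645148 = 2645172)
1/(I(-408 + r) + l) = 1/(2*(-408 - 346) + 2645172) = 1/(2*(-754) + 2645172) = 1/(-1508 + 2645172) = 1/2643664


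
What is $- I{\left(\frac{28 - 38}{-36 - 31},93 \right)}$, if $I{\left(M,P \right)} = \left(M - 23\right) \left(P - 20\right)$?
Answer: $\frac{111763}{67} \approx 1668.1$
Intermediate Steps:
$I{\left(M,P \right)} = \left(-23 + M\right) \left(-20 + P\right)$
$- I{\left(\frac{28 - 38}{-36 - 31},93 \right)} = - (460 - 2139 - 20 \frac{28 - 38}{-36 - 31} + \frac{28 - 38}{-36 - 31} \cdot 93) = - (460 - 2139 - 20 \left(- \frac{10}{-67}\right) + - \frac{10}{-67} \cdot 93) = - (460 - 2139 - 20 \left(\left(-10\right) \left(- \frac{1}{67}\right)\right) + \left(-10\right) \left(- \frac{1}{67}\right) 93) = - (460 - 2139 - \frac{200}{67} + \frac{10}{67} \cdot 93) = - (460 - 2139 - \frac{200}{67} + \frac{930}{67}) = \left(-1\right) \left(- \frac{111763}{67}\right) = \frac{111763}{67}$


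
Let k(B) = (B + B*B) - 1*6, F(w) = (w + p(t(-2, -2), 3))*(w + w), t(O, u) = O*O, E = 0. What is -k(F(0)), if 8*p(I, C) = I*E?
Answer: 6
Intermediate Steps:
t(O, u) = O²
p(I, C) = 0 (p(I, C) = (I*0)/8 = (⅛)*0 = 0)
F(w) = 2*w² (F(w) = (w + 0)*(w + w) = w*(2*w) = 2*w²)
k(B) = -6 + B + B² (k(B) = (B + B²) - 6 = -6 + B + B²)
-k(F(0)) = -(-6 + 2*0² + (2*0²)²) = -(-6 + 2*0 + (2*0)²) = -(-6 + 0 + 0²) = -(-6 + 0 + 0) = -1*(-6) = 6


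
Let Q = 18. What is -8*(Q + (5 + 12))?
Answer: -280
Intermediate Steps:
-8*(Q + (5 + 12)) = -8*(18 + (5 + 12)) = -8*(18 + 17) = -8*35 = -280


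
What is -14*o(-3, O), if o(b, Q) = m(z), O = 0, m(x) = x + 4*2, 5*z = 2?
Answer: -588/5 ≈ -117.60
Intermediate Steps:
z = ⅖ (z = (⅕)*2 = ⅖ ≈ 0.40000)
m(x) = 8 + x (m(x) = x + 8 = 8 + x)
o(b, Q) = 42/5 (o(b, Q) = 8 + ⅖ = 42/5)
-14*o(-3, O) = -14*42/5 = -588/5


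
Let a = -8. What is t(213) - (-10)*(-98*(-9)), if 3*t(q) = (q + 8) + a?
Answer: 8891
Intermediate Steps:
t(q) = q/3 (t(q) = ((q + 8) - 8)/3 = ((8 + q) - 8)/3 = q/3)
t(213) - (-10)*(-98*(-9)) = (1/3)*213 - (-10)*(-98*(-9)) = 71 - (-10)*882 = 71 - 1*(-8820) = 71 + 8820 = 8891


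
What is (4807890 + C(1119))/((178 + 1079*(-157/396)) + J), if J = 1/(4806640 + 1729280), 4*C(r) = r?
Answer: -1037051823469860/53875043867 ≈ -19249.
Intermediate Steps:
C(r) = r/4
J = 1/6535920 ≈ 1.5300e-7
(4807890 + C(1119))/((178 + 1079*(-157/396)) + J) = (4807890 + (¼)*1119)/((178 + 1079*(-157/396)) + 1/6535920) = (4807890 + 1119/4)/((178 + 1079*(-157*1/396)) + 1/6535920) = 19232679/(4*((178 + 1079*(-157/396)) + 1/6535920)) = 19232679/(4*((178 - 169403/396) + 1/6535920)) = 19232679/(4*(-98915/396 + 1/6535920)) = 19232679/(4*(-53875043867/215685360)) = (19232679/4)*(-215685360/53875043867) = -1037051823469860/53875043867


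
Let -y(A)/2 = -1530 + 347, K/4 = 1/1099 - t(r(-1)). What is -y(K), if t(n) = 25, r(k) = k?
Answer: -2366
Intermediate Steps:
K = -109896/1099 (K = 4*(1/1099 - 1*25) = 4*(1/1099 - 25) = 4*(-27474/1099) = -109896/1099 ≈ -99.996)
y(A) = 2366 (y(A) = -2*(-1530 + 347) = -2*(-1183) = 2366)
-y(K) = -1*2366 = -2366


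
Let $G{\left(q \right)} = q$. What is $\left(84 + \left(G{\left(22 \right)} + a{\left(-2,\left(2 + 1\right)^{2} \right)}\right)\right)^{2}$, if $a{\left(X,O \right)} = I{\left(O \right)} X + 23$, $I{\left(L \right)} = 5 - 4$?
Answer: $16129$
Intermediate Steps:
$I{\left(L \right)} = 1$
$a{\left(X,O \right)} = 23 + X$ ($a{\left(X,O \right)} = 1 X + 23 = X + 23 = 23 + X$)
$\left(84 + \left(G{\left(22 \right)} + a{\left(-2,\left(2 + 1\right)^{2} \right)}\right)\right)^{2} = \left(84 + \left(22 + \left(23 - 2\right)\right)\right)^{2} = \left(84 + \left(22 + 21\right)\right)^{2} = \left(84 + 43\right)^{2} = 127^{2} = 16129$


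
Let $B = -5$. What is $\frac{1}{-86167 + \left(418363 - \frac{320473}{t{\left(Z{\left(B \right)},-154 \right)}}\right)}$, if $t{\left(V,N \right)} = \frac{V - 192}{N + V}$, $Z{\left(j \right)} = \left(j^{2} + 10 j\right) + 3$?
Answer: $\frac{107}{7343348} \approx 1.4571 \cdot 10^{-5}$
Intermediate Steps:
$Z{\left(j \right)} = 3 + j^{2} + 10 j$
$t{\left(V,N \right)} = \frac{-192 + V}{N + V}$
$\frac{1}{-86167 + \left(418363 - \frac{320473}{t{\left(Z{\left(B \right)},-154 \right)}}\right)} = \frac{1}{-86167 + \left(418363 - \frac{320473}{\frac{1}{-154 + \left(3 + \left(-5\right)^{2} + 10 \left(-5\right)\right)} \left(-192 + \left(3 + \left(-5\right)^{2} + 10 \left(-5\right)\right)\right)}\right)} = \frac{1}{-86167 + \left(418363 - \frac{320473}{\frac{1}{-154 + \left(3 + 25 - 50\right)} \left(-192 + \left(3 + 25 - 50\right)\right)}\right)} = \frac{1}{-86167 + \left(418363 - \frac{320473}{\frac{1}{-154 - 22} \left(-192 - 22\right)}\right)} = \frac{1}{-86167 + \left(418363 - \frac{320473}{\frac{1}{-176} \left(-214\right)}\right)} = \frac{1}{-86167 + \left(418363 - \frac{320473}{\left(- \frac{1}{176}\right) \left(-214\right)}\right)} = \frac{1}{-86167 + \left(418363 - \frac{320473}{\frac{107}{88}}\right)} = \frac{1}{-86167 + \left(418363 - 320473 \cdot \frac{88}{107}\right)} = \frac{1}{-86167 + \left(418363 - \frac{28201624}{107}\right)} = \frac{1}{-86167 + \frac{16563217}{107}} = \frac{1}{\frac{7343348}{107}} = \frac{107}{7343348}$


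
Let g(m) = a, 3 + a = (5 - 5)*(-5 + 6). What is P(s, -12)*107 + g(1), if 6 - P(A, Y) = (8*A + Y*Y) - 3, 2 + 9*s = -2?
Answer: -126608/9 ≈ -14068.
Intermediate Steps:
s = -4/9 (s = -2/9 + (⅑)*(-2) = -2/9 - 2/9 = -4/9 ≈ -0.44444)
P(A, Y) = 9 - Y² - 8*A (P(A, Y) = 6 - ((8*A + Y*Y) - 3) = 6 - ((8*A + Y²) - 3) = 6 - ((Y² + 8*A) - 3) = 6 - (-3 + Y² + 8*A) = 6 + (3 - Y² - 8*A) = 9 - Y² - 8*A)
a = -3 (a = -3 + (5 - 5)*(-5 + 6) = -3 + 0*1 = -3 + 0 = -3)
g(m) = -3
P(s, -12)*107 + g(1) = (9 - 1*(-12)² - 8*(-4/9))*107 - 3 = (9 - 1*144 + 32/9)*107 - 3 = (9 - 144 + 32/9)*107 - 3 = -1183/9*107 - 3 = -126581/9 - 3 = -126608/9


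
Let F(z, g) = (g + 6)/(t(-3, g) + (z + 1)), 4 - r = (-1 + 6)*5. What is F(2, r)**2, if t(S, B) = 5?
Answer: 225/64 ≈ 3.5156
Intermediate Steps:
r = -21 (r = 4 - (-1 + 6)*5 = 4 - 5*5 = 4 - 1*25 = 4 - 25 = -21)
F(z, g) = (6 + g)/(6 + z) (F(z, g) = (g + 6)/(5 + (z + 1)) = (6 + g)/(5 + (1 + z)) = (6 + g)/(6 + z))
F(2, r)**2 = ((6 - 21)/(6 + 2))**2 = (-15/8)**2 = 225/64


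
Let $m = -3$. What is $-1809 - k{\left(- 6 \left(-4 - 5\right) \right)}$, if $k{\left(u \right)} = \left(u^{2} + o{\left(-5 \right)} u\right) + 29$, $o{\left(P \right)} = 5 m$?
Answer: $-3944$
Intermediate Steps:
$o{\left(P \right)} = -15$ ($o{\left(P \right)} = 5 \left(-3\right) = -15$)
$k{\left(u \right)} = 29 + u^{2} - 15 u$ ($k{\left(u \right)} = \left(u^{2} - 15 u\right) + 29 = 29 + u^{2} - 15 u$)
$-1809 - k{\left(- 6 \left(-4 - 5\right) \right)} = -1809 - \left(29 + \left(- 6 \left(-4 - 5\right)\right)^{2} - 15 \left(- 6 \left(-4 - 5\right)\right)\right) = -1809 - \left(29 + \left(\left(-6\right) \left(-9\right)\right)^{2} - 15 \left(\left(-6\right) \left(-9\right)\right)\right) = -1809 - \left(29 + 54^{2} - 810\right) = -1809 - \left(29 + 2916 - 810\right) = -1809 - 2135 = -3944$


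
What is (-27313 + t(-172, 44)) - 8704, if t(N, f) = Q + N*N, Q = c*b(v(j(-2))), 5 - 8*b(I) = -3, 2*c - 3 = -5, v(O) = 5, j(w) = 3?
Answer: -6434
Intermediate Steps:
c = -1 (c = 3/2 + (½)*(-5) = 3/2 - 5/2 = -1)
b(I) = 1 (b(I) = 5/8 - ⅛*(-3) = 5/8 + 3/8 = 1)
Q = -1 (Q = -1*1 = -1)
t(N, f) = -1 + N² (t(N, f) = -1 + N*N = -1 + N²)
(-27313 + t(-172, 44)) - 8704 = (-27313 + (-1 + (-172)²)) - 8704 = (-27313 + (-1 + 29584)) - 8704 = (-27313 + 29583) - 8704 = 2270 - 8704 = -6434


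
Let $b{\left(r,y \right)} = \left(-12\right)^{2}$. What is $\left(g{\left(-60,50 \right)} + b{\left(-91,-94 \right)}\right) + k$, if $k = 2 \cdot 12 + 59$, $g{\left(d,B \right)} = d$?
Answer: $167$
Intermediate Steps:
$b{\left(r,y \right)} = 144$
$k = 83$ ($k = 24 + 59 = 83$)
$\left(g{\left(-60,50 \right)} + b{\left(-91,-94 \right)}\right) + k = \left(-60 + 144\right) + 83 = 84 + 83 = 167$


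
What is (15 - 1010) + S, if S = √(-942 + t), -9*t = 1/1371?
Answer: -995 + 7*I*√325216281/4113 ≈ -995.0 + 30.692*I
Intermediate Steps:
t = -1/12339 (t = -⅑/1371 = -⅑*1/1371 = -1/12339 ≈ -8.1044e-5)
S = 7*I*√325216281/4113 (S = √(-942 - 1/12339) = √(-11623339/12339) = 7*I*√325216281/4113 ≈ 30.692*I)
(15 - 1010) + S = (15 - 1010) + 7*I*√325216281/4113 = -995 + 7*I*√325216281/4113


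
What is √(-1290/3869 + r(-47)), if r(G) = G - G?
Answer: I*√4991010/3869 ≈ 0.57743*I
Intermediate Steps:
r(G) = 0
√(-1290/3869 + r(-47)) = √(-1290/3869 + 0) = √(-1290/3869) = I*√4991010/3869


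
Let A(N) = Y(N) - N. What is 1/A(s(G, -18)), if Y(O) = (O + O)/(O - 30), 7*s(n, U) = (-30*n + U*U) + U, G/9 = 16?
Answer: 2464/1417611 ≈ 0.0017381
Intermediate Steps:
G = 144 (G = 9*16 = 144)
s(n, U) = -30*n/7 + U/7 + U**2/7 (s(n, U) = ((-30*n + U*U) + U)/7 = ((-30*n + U**2) + U)/7 = ((U**2 - 30*n) + U)/7 = (U + U**2 - 30*n)/7 = -30*n/7 + U/7 + U**2/7)
Y(O) = 2*O/(-30 + O) (Y(O) = (2*O)/(-30 + O) = 2*O/(-30 + O))
A(N) = -N + 2*N/(-30 + N) (A(N) = 2*N/(-30 + N) - N = -N + 2*N/(-30 + N))
1/A(s(G, -18)) = 1/((-30/7*144 + (1/7)*(-18) + (1/7)*(-18)**2)*(32 - (-30/7*144 + (1/7)*(-18) + (1/7)*(-18)**2))/(-30 + (-30/7*144 + (1/7)*(-18) + (1/7)*(-18)**2))) = 1/((-4320/7 - 18/7 + (1/7)*324)*(32 - (-4320/7 - 18/7 + (1/7)*324))/(-30 + (-4320/7 - 18/7 + (1/7)*324))) = 1/((-4320/7 - 18/7 + 324/7)*(32 - (-4320/7 - 18/7 + 324/7))/(-30 + (-4320/7 - 18/7 + 324/7))) = 1/(-4014*(32 - 1*(-4014/7))/(7*(-30 - 4014/7))) = 1/(-4014*(32 + 4014/7)/(7*(-4224/7))) = 1/(-4014/7*(-7/4224)*4238/7) = 1/(1417611/2464) = 2464/1417611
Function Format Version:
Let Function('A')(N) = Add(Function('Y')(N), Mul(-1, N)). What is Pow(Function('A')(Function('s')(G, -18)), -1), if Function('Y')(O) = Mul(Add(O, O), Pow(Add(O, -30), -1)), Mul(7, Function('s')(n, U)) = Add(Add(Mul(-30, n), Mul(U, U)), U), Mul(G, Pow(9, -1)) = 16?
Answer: Rational(2464, 1417611) ≈ 0.0017381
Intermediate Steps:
G = 144 (G = Mul(9, 16) = 144)
Function('s')(n, U) = Add(Mul(Rational(-30, 7), n), Mul(Rational(1, 7), U), Mul(Rational(1, 7), Pow(U, 2))) (Function('s')(n, U) = Mul(Rational(1, 7), Add(Add(Mul(-30, n), Mul(U, U)), U)) = Mul(Rational(1, 7), Add(Add(Mul(-30, n), Pow(U, 2)), U)) = Mul(Rational(1, 7), Add(Add(Pow(U, 2), Mul(-30, n)), U)) = Mul(Rational(1, 7), Add(U, Pow(U, 2), Mul(-30, n))) = Add(Mul(Rational(-30, 7), n), Mul(Rational(1, 7), U), Mul(Rational(1, 7), Pow(U, 2))))
Function('Y')(O) = Mul(2, O, Pow(Add(-30, O), -1)) (Function('Y')(O) = Mul(Mul(2, O), Pow(Add(-30, O), -1)) = Mul(2, O, Pow(Add(-30, O), -1)))
Function('A')(N) = Add(Mul(-1, N), Mul(2, N, Pow(Add(-30, N), -1))) (Function('A')(N) = Add(Mul(2, N, Pow(Add(-30, N), -1)), Mul(-1, N)) = Add(Mul(-1, N), Mul(2, N, Pow(Add(-30, N), -1))))
Pow(Function('A')(Function('s')(G, -18)), -1) = Pow(Mul(Add(Mul(Rational(-30, 7), 144), Mul(Rational(1, 7), -18), Mul(Rational(1, 7), Pow(-18, 2))), Pow(Add(-30, Add(Mul(Rational(-30, 7), 144), Mul(Rational(1, 7), -18), Mul(Rational(1, 7), Pow(-18, 2)))), -1), Add(32, Mul(-1, Add(Mul(Rational(-30, 7), 144), Mul(Rational(1, 7), -18), Mul(Rational(1, 7), Pow(-18, 2)))))), -1) = Pow(Mul(Add(Rational(-4320, 7), Rational(-18, 7), Mul(Rational(1, 7), 324)), Pow(Add(-30, Add(Rational(-4320, 7), Rational(-18, 7), Mul(Rational(1, 7), 324))), -1), Add(32, Mul(-1, Add(Rational(-4320, 7), Rational(-18, 7), Mul(Rational(1, 7), 324))))), -1) = Pow(Mul(Add(Rational(-4320, 7), Rational(-18, 7), Rational(324, 7)), Pow(Add(-30, Add(Rational(-4320, 7), Rational(-18, 7), Rational(324, 7))), -1), Add(32, Mul(-1, Add(Rational(-4320, 7), Rational(-18, 7), Rational(324, 7))))), -1) = Pow(Mul(Rational(-4014, 7), Pow(Add(-30, Rational(-4014, 7)), -1), Add(32, Mul(-1, Rational(-4014, 7)))), -1) = Pow(Mul(Rational(-4014, 7), Pow(Rational(-4224, 7), -1), Add(32, Rational(4014, 7))), -1) = Pow(Mul(Rational(-4014, 7), Rational(-7, 4224), Rational(4238, 7)), -1) = Pow(Rational(1417611, 2464), -1) = Rational(2464, 1417611)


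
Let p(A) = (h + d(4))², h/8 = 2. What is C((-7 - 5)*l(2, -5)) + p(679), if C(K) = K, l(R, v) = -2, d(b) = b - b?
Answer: 280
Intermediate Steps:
d(b) = 0
h = 16 (h = 8*2 = 16)
p(A) = 256 (p(A) = (16 + 0)² = 16² = 256)
C((-7 - 5)*l(2, -5)) + p(679) = (-7 - 5)*(-2) + 256 = -12*(-2) + 256 = 24 + 256 = 280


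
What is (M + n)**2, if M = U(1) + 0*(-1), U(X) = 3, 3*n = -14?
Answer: 25/9 ≈ 2.7778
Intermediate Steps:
n = -14/3 (n = (1/3)*(-14) = -14/3 ≈ -4.6667)
M = 3 (M = 3 + 0*(-1) = 3 + 0 = 3)
(M + n)**2 = (3 - 14/3)**2 = (-5/3)**2 = 25/9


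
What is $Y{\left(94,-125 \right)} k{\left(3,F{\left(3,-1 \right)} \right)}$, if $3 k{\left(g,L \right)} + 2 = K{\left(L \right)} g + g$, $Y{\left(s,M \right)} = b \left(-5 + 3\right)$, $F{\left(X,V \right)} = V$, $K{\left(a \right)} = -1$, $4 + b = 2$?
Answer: $- \frac{8}{3} \approx -2.6667$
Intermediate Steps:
$b = -2$ ($b = -4 + 2 = -2$)
$Y{\left(s,M \right)} = 4$ ($Y{\left(s,M \right)} = - 2 \left(-5 + 3\right) = \left(-2\right) \left(-2\right) = 4$)
$k{\left(g,L \right)} = - \frac{2}{3}$ ($k{\left(g,L \right)} = - \frac{2}{3} + \frac{- g + g}{3} = - \frac{2}{3} + \frac{1}{3} \cdot 0 = - \frac{2}{3} + 0 = - \frac{2}{3}$)
$Y{\left(94,-125 \right)} k{\left(3,F{\left(3,-1 \right)} \right)} = 4 \left(- \frac{2}{3}\right) = - \frac{8}{3}$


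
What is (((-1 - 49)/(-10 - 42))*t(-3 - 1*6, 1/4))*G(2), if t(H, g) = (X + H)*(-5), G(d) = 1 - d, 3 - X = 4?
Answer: -625/13 ≈ -48.077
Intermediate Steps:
X = -1 (X = 3 - 1*4 = 3 - 4 = -1)
t(H, g) = 5 - 5*H (t(H, g) = (-1 + H)*(-5) = 5 - 5*H)
(((-1 - 49)/(-10 - 42))*t(-3 - 1*6, 1/4))*G(2) = (((-1 - 49)/(-10 - 42))*(5 - 5*(-3 - 1*6)))*(1 - 1*2) = ((-50/(-52))*(5 - 5*(-3 - 6)))*(1 - 2) = ((-50*(-1/52))*(5 - 5*(-9)))*(-1) = (25*(5 + 45)/26)*(-1) = ((25/26)*50)*(-1) = (625/13)*(-1) = -625/13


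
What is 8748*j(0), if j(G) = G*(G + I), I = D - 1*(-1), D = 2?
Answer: 0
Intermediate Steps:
I = 3 (I = 2 - 1*(-1) = 2 + 1 = 3)
j(G) = G*(3 + G) (j(G) = G*(G + 3) = G*(3 + G))
8748*j(0) = 8748*(0*(3 + 0)) = 8748*(0*3) = 8748*0 = 0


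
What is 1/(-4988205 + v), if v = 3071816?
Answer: -1/1916389 ≈ -5.2181e-7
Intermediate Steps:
1/(-4988205 + v) = 1/(-4988205 + 3071816) = 1/(-1916389) = -1/1916389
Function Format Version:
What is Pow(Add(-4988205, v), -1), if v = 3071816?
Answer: Rational(-1, 1916389) ≈ -5.2181e-7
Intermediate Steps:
Pow(Add(-4988205, v), -1) = Pow(Add(-4988205, 3071816), -1) = Pow(-1916389, -1) = Rational(-1, 1916389)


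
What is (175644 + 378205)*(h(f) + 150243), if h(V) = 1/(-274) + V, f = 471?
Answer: 22871546149115/274 ≈ 8.3473e+10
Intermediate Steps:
h(V) = -1/274 + V
(175644 + 378205)*(h(f) + 150243) = (175644 + 378205)*((-1/274 + 471) + 150243) = 553849*(129053/274 + 150243) = 553849*(41295635/274) = 22871546149115/274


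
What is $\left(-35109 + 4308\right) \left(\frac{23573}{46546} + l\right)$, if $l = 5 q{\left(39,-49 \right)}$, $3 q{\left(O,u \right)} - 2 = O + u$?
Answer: $\frac{18389439307}{46546} \approx 3.9508 \cdot 10^{5}$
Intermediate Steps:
$q{\left(O,u \right)} = \frac{2}{3} + \frac{O}{3} + \frac{u}{3}$ ($q{\left(O,u \right)} = \frac{2}{3} + \frac{O + u}{3} = \frac{2}{3} + \left(\frac{O}{3} + \frac{u}{3}\right) = \frac{2}{3} + \frac{O}{3} + \frac{u}{3}$)
$l = - \frac{40}{3}$ ($l = 5 \left(\frac{2}{3} + \frac{1}{3} \cdot 39 + \frac{1}{3} \left(-49\right)\right) = 5 \left(\frac{2}{3} + 13 - \frac{49}{3}\right) = 5 \left(- \frac{8}{3}\right) = - \frac{40}{3} \approx -13.333$)
$\left(-35109 + 4308\right) \left(\frac{23573}{46546} + l\right) = \left(-35109 + 4308\right) \left(\frac{23573}{46546} - \frac{40}{3}\right) = - 30801 \left(23573 \cdot \frac{1}{46546} - \frac{40}{3}\right) = - 30801 \left(\frac{23573}{46546} - \frac{40}{3}\right) = \left(-30801\right) \left(- \frac{1791121}{139638}\right) = \frac{18389439307}{46546}$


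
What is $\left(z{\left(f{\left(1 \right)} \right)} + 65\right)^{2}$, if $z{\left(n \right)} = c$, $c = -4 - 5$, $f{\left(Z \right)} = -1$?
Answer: $3136$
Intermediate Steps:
$c = -9$ ($c = -4 - 5 = -9$)
$z{\left(n \right)} = -9$
$\left(z{\left(f{\left(1 \right)} \right)} + 65\right)^{2} = \left(-9 + 65\right)^{2} = 56^{2} = 3136$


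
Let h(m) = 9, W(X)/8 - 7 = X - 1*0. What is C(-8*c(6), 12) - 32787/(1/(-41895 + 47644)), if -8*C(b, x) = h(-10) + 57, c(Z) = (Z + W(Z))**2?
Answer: -753969885/4 ≈ -1.8849e+8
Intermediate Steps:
W(X) = 56 + 8*X (W(X) = 56 + 8*(X - 1*0) = 56 + 8*(X + 0) = 56 + 8*X)
c(Z) = (56 + 9*Z)**2 (c(Z) = (Z + (56 + 8*Z))**2 = (56 + 9*Z)**2)
C(b, x) = -33/4 (C(b, x) = -(9 + 57)/8 = -1/8*66 = -33/4)
C(-8*c(6), 12) - 32787/(1/(-41895 + 47644)) = -33/4 - 32787/(1/(-41895 + 47644)) = -33/4 - 32787/(1/5749) = -33/4 - 32787/1/5749 = -33/4 - 32787*5749 = -33/4 - 188492463 = -753969885/4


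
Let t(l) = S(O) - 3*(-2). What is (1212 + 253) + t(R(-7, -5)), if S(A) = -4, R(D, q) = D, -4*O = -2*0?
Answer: 1467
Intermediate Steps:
O = 0 (O = -(-1)*0/2 = -¼*0 = 0)
t(l) = 2 (t(l) = -4 - 3*(-2) = -4 + 6 = 2)
(1212 + 253) + t(R(-7, -5)) = (1212 + 253) + 2 = 1465 + 2 = 1467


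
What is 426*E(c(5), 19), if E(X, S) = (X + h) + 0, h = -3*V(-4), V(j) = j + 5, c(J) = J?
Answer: 852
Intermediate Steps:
V(j) = 5 + j
h = -3 (h = -3*(5 - 4) = -3*1 = -3)
E(X, S) = -3 + X (E(X, S) = (X - 3) + 0 = (-3 + X) + 0 = -3 + X)
426*E(c(5), 19) = 426*(-3 + 5) = 426*2 = 852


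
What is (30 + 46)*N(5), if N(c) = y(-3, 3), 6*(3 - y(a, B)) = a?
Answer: 266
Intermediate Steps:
y(a, B) = 3 - a/6
N(c) = 7/2 (N(c) = 3 - ⅙*(-3) = 3 + ½ = 7/2)
(30 + 46)*N(5) = (30 + 46)*(7/2) = 76*(7/2) = 266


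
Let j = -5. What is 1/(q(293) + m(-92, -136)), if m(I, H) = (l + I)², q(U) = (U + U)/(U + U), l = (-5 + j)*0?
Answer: 1/8465 ≈ 0.00011813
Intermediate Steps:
l = 0 (l = (-5 - 5)*0 = -10*0 = 0)
q(U) = 1 (q(U) = (2*U)/((2*U)) = (2*U)*(1/(2*U)) = 1)
m(I, H) = I² (m(I, H) = (0 + I)² = I²)
1/(q(293) + m(-92, -136)) = 1/(1 + (-92)²) = 1/(1 + 8464) = 1/8465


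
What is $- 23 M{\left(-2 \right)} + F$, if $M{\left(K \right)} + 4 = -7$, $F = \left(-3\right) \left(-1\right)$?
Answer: $256$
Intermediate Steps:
$F = 3$
$M{\left(K \right)} = -11$ ($M{\left(K \right)} = -4 - 7 = -11$)
$- 23 M{\left(-2 \right)} + F = \left(-23\right) \left(-11\right) + 3 = 253 + 3 = 256$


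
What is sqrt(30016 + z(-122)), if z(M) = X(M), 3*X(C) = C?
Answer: sqrt(269778)/3 ≈ 173.13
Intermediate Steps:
X(C) = C/3
z(M) = M/3
sqrt(30016 + z(-122)) = sqrt(30016 + (1/3)*(-122)) = sqrt(30016 - 122/3) = sqrt(89926/3) = sqrt(269778)/3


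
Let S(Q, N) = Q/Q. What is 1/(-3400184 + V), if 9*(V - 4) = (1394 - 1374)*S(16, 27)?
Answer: -9/30601600 ≈ -2.9410e-7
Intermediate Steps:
S(Q, N) = 1
V = 56/9 (V = 4 + ((1394 - 1374)*1)/9 = 4 + (20*1)/9 = 4 + (⅑)*20 = 4 + 20/9 = 56/9 ≈ 6.2222)
1/(-3400184 + V) = 1/(-3400184 + 56/9) = 1/(-30601600/9) = -9/30601600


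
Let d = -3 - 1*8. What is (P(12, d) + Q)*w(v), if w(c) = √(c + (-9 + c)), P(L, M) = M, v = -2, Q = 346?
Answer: 335*I*√13 ≈ 1207.9*I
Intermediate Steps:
d = -11 (d = -3 - 8 = -11)
w(c) = √(-9 + 2*c)
(P(12, d) + Q)*w(v) = (-11 + 346)*√(-9 + 2*(-2)) = 335*√(-9 - 4) = 335*√(-13) = 335*(I*√13) = 335*I*√13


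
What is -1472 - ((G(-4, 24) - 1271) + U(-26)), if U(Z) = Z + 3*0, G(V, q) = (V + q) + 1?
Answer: -196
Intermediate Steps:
G(V, q) = 1 + V + q
U(Z) = Z (U(Z) = Z + 0 = Z)
-1472 - ((G(-4, 24) - 1271) + U(-26)) = -1472 - (((1 - 4 + 24) - 1271) - 26) = -1472 - ((21 - 1271) - 26) = -1472 - (-1250 - 26) = -1472 - 1*(-1276) = -1472 + 1276 = -196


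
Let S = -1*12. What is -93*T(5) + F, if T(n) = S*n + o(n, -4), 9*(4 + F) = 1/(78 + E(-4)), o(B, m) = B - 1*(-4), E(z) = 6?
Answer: 3582685/756 ≈ 4739.0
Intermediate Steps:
S = -12
o(B, m) = 4 + B (o(B, m) = B + 4 = 4 + B)
F = -3023/756 (F = -4 + 1/(9*(78 + 6)) = -4 + (⅑)/84 = -4 + (⅑)*(1/84) = -4 + 1/756 = -3023/756 ≈ -3.9987)
T(n) = 4 - 11*n (T(n) = -12*n + (4 + n) = 4 - 11*n)
-93*T(5) + F = -93*(4 - 11*5) - 3023/756 = -93*(4 - 55) - 3023/756 = -93*(-51) - 3023/756 = 4743 - 3023/756 = 3582685/756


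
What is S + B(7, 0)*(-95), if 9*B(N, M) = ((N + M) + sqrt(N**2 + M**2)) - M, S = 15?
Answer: -1195/9 ≈ -132.78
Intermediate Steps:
B(N, M) = N/9 + sqrt(M**2 + N**2)/9 (B(N, M) = (((N + M) + sqrt(N**2 + M**2)) - M)/9 = (((M + N) + sqrt(M**2 + N**2)) - M)/9 = ((M + N + sqrt(M**2 + N**2)) - M)/9 = (N + sqrt(M**2 + N**2))/9 = N/9 + sqrt(M**2 + N**2)/9)
S + B(7, 0)*(-95) = 15 + ((1/9)*7 + sqrt(0**2 + 7**2)/9)*(-95) = 15 + (7/9 + sqrt(0 + 49)/9)*(-95) = 15 + (7/9 + sqrt(49)/9)*(-95) = 15 + (7/9 + (1/9)*7)*(-95) = 15 + (7/9 + 7/9)*(-95) = 15 + (14/9)*(-95) = 15 - 1330/9 = -1195/9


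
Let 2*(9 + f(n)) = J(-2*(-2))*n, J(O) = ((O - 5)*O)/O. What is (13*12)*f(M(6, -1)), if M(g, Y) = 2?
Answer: -1560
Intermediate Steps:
J(O) = -5 + O (J(O) = ((-5 + O)*O)/O = (O*(-5 + O))/O = -5 + O)
f(n) = -9 - n/2 (f(n) = -9 + ((-5 - 2*(-2))*n)/2 = -9 + ((-5 + 4)*n)/2 = -9 + (-n)/2 = -9 - n/2)
(13*12)*f(M(6, -1)) = (13*12)*(-9 - ½*2) = 156*(-9 - 1) = 156*(-10) = -1560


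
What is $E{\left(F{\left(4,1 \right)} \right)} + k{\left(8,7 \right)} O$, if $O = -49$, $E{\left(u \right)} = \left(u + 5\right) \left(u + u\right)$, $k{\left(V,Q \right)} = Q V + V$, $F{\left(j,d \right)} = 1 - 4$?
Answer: $-3148$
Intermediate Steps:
$F{\left(j,d \right)} = -3$ ($F{\left(j,d \right)} = 1 - 4 = -3$)
$k{\left(V,Q \right)} = V + Q V$
$E{\left(u \right)} = 2 u \left(5 + u\right)$ ($E{\left(u \right)} = \left(5 + u\right) 2 u = 2 u \left(5 + u\right)$)
$E{\left(F{\left(4,1 \right)} \right)} + k{\left(8,7 \right)} O = 2 \left(-3\right) \left(5 - 3\right) + 8 \left(1 + 7\right) \left(-49\right) = 2 \left(-3\right) 2 + 8 \cdot 8 \left(-49\right) = -12 + 64 \left(-49\right) = -12 - 3136 = -3148$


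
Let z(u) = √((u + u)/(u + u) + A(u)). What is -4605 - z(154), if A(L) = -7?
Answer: -4605 - I*√6 ≈ -4605.0 - 2.4495*I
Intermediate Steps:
z(u) = I*√6 (z(u) = √((u + u)/(u + u) - 7) = √((2*u)/((2*u)) - 7) = √((2*u)*(1/(2*u)) - 7) = √(1 - 7) = √(-6) = I*√6)
-4605 - z(154) = -4605 - I*√6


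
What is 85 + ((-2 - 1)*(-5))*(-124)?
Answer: -1775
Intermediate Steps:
85 + ((-2 - 1)*(-5))*(-124) = 85 - 3*(-5)*(-124) = 85 + 15*(-124) = 85 - 1860 = -1775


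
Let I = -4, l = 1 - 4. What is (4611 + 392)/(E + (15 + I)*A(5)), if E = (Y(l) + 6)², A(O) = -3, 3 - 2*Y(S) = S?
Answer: 5003/48 ≈ 104.23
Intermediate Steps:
l = -3
Y(S) = 3/2 - S/2
E = 81 (E = ((3/2 - ½*(-3)) + 6)² = ((3/2 + 3/2) + 6)² = (3 + 6)² = 9² = 81)
(4611 + 392)/(E + (15 + I)*A(5)) = (4611 + 392)/(81 + (15 - 4)*(-3)) = 5003/(81 + 11*(-3)) = 5003/(81 - 33) = 5003/48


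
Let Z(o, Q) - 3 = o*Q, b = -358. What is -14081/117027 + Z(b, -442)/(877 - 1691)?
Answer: -18529697387/95259978 ≈ -194.52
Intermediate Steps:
Z(o, Q) = 3 + Q*o (Z(o, Q) = 3 + o*Q = 3 + Q*o)
-14081/117027 + Z(b, -442)/(877 - 1691) = -14081/117027 + (3 - 442*(-358))/(877 - 1691) = -14081*1/117027 + (3 + 158236)/(-814) = -14081/117027 + 158239*(-1/814) = -14081/117027 - 158239/814 = -18529697387/95259978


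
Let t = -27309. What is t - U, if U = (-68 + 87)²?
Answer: -27670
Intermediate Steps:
U = 361 (U = 19² = 361)
t - U = -27309 - 1*361 = -27309 - 361 = -27670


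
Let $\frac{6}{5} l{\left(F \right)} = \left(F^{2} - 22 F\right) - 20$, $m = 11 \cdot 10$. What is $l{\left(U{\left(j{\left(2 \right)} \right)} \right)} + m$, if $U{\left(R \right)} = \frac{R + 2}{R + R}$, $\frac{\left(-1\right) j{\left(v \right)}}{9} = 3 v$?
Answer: $\frac{370475}{4374} \approx 84.699$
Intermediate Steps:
$j{\left(v \right)} = - 27 v$ ($j{\left(v \right)} = - 9 \cdot 3 v = - 27 v$)
$m = 110$
$U{\left(R \right)} = \frac{2 + R}{2 R}$
$l{\left(F \right)} = - \frac{50}{3} - \frac{55 F}{3} + \frac{5 F^{2}}{6}$ ($l{\left(F \right)} = \frac{5 \left(\left(F^{2} - 22 F\right) - 20\right)}{6} = \frac{5 \left(-20 + F^{2} - 22 F\right)}{6} = - \frac{50}{3} - \frac{55 F}{3} + \frac{5 F^{2}}{6}$)
$l{\left(U{\left(j{\left(2 \right)} \right)} \right)} + m = \left(- \frac{50}{3} - \frac{55 \frac{2 - 54}{2 \left(\left(-27\right) 2\right)}}{3} + \frac{5 \left(\frac{2 - 54}{2 \left(\left(-27\right) 2\right)}\right)^{2}}{6}\right) + 110 = \left(- \frac{50}{3} - \frac{55 \frac{2 - 54}{2 \left(-54\right)}}{3} + \frac{5 \left(\frac{2 - 54}{2 \left(-54\right)}\right)^{2}}{6}\right) + 110 = \left(- \frac{50}{3} - \frac{55 \cdot \frac{1}{2} \left(- \frac{1}{54}\right) \left(-52\right)}{3} + \frac{5 \left(\frac{1}{2} \left(- \frac{1}{54}\right) \left(-52\right)\right)^{2}}{6}\right) + 110 = \left(- \frac{50}{3} - \frac{715}{81} + \frac{5 \left(\frac{13}{27}\right)^{2}}{6}\right) + 110 = \left(- \frac{50}{3} - \frac{715}{81} + \frac{5}{6} \cdot \frac{169}{729}\right) + 110 = \left(- \frac{50}{3} - \frac{715}{81} + \frac{845}{4374}\right) + 110 = - \frac{110665}{4374} + 110 = \frac{370475}{4374}$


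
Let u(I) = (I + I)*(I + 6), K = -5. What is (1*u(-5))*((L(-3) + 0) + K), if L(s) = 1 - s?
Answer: 10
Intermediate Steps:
u(I) = 2*I*(6 + I) (u(I) = (2*I)*(6 + I) = 2*I*(6 + I))
(1*u(-5))*((L(-3) + 0) + K) = (1*(2*(-5)*(6 - 5)))*(((1 - 1*(-3)) + 0) - 5) = (1*(2*(-5)*1))*(((1 + 3) + 0) - 5) = (1*(-10))*((4 + 0) - 5) = -10*(4 - 5) = -10*(-1) = 10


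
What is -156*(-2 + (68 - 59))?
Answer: -1092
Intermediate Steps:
-156*(-2 + (68 - 59)) = -156*(-2 + 9) = -156*7 = -1092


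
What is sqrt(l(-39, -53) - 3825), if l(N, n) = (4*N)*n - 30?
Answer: sqrt(4413) ≈ 66.430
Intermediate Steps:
l(N, n) = -30 + 4*N*n (l(N, n) = 4*N*n - 30 = -30 + 4*N*n)
sqrt(l(-39, -53) - 3825) = sqrt((-30 + 4*(-39)*(-53)) - 3825) = sqrt((-30 + 8268) - 3825) = sqrt(8238 - 3825) = sqrt(4413)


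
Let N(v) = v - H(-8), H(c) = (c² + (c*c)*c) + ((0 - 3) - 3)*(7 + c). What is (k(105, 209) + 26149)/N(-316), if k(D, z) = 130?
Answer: 26279/126 ≈ 208.56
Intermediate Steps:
H(c) = -42 + c² + c³ - 6*c (H(c) = (c² + c²*c) + (-3 - 3)*(7 + c) = (c² + c³) - 6*(7 + c) = (c² + c³) + (-42 - 6*c) = -42 + c² + c³ - 6*c)
N(v) = 442 + v (N(v) = v - (-42 + (-8)² + (-8)³ - 6*(-8)) = v - (-42 + 64 - 512 + 48) = v - 1*(-442) = v + 442 = 442 + v)
(k(105, 209) + 26149)/N(-316) = (130 + 26149)/(442 - 316) = 26279/126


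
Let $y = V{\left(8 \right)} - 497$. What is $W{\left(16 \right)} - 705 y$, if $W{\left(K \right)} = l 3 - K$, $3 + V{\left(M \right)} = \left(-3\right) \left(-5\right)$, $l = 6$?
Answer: $341927$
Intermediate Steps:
$V{\left(M \right)} = 12$ ($V{\left(M \right)} = -3 - -15 = -3 + 15 = 12$)
$y = -485$ ($y = 12 - 497 = -485$)
$W{\left(K \right)} = 18 - K$ ($W{\left(K \right)} = 6 \cdot 3 - K = 18 - K$)
$W{\left(16 \right)} - 705 y = \left(18 - 16\right) - -341925 = \left(18 - 16\right) + 341925 = 2 + 341925 = 341927$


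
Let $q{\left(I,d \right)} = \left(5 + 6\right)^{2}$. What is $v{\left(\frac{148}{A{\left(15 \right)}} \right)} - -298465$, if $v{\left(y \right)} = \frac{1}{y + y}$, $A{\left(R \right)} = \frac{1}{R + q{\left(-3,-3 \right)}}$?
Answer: $\frac{12015007041}{40256} \approx 2.9847 \cdot 10^{5}$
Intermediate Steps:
$q{\left(I,d \right)} = 121$ ($q{\left(I,d \right)} = 11^{2} = 121$)
$A{\left(R \right)} = \frac{1}{121 + R}$ ($A{\left(R \right)} = \frac{1}{R + 121} = \frac{1}{121 + R}$)
$v{\left(y \right)} = \frac{1}{2 y}$
$v{\left(\frac{148}{A{\left(15 \right)}} \right)} - -298465 = \frac{1}{2 \frac{148}{\frac{1}{121 + 15}}} - -298465 = \frac{1}{2 \frac{148}{\frac{1}{136}}} + 298465 = \frac{1}{2 \cdot 148 \frac{1}{\frac{1}{136}}} + 298465 = \frac{1}{2 \cdot 148 \cdot 136} + 298465 = \frac{1}{2 \cdot 20128} + 298465 = \frac{1}{2} \cdot \frac{1}{20128} + 298465 = \frac{1}{40256} + 298465 = \frac{12015007041}{40256}$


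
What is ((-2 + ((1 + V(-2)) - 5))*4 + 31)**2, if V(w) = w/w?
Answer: 121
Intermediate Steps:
V(w) = 1
((-2 + ((1 + V(-2)) - 5))*4 + 31)**2 = ((-2 + ((1 + 1) - 5))*4 + 31)**2 = ((-2 + (2 - 5))*4 + 31)**2 = ((-2 - 3)*4 + 31)**2 = (-5*4 + 31)**2 = (-20 + 31)**2 = 11**2 = 121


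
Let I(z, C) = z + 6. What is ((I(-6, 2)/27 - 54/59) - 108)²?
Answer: 41293476/3481 ≈ 11863.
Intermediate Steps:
I(z, C) = 6 + z
((I(-6, 2)/27 - 54/59) - 108)² = (((6 - 6)/27 - 54/59) - 108)² = ((0*(1/27) - 54*1/59) - 108)² = ((0 - 54/59) - 108)² = (-54/59 - 108)² = (-6426/59)² = 41293476/3481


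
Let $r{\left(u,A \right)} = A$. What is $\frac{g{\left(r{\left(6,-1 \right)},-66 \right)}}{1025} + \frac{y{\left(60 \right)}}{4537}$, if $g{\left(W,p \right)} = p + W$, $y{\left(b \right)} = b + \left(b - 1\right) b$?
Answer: $\frac{3386021}{4650425} \approx 0.72811$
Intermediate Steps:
$y{\left(b \right)} = b + b \left(-1 + b\right)$ ($y{\left(b \right)} = b + \left(-1 + b\right) b = b + b \left(-1 + b\right)$)
$g{\left(W,p \right)} = W + p$
$\frac{g{\left(r{\left(6,-1 \right)},-66 \right)}}{1025} + \frac{y{\left(60 \right)}}{4537} = \frac{-1 - 66}{1025} + \frac{60^{2}}{4537} = \left(-67\right) \frac{1}{1025} + 3600 \cdot \frac{1}{4537} = - \frac{67}{1025} + \frac{3600}{4537} = \frac{3386021}{4650425}$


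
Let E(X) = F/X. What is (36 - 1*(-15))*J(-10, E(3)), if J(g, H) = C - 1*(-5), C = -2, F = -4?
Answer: 153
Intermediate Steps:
E(X) = -4/X
J(g, H) = 3 (J(g, H) = -2 - 1*(-5) = -2 + 5 = 3)
(36 - 1*(-15))*J(-10, E(3)) = (36 - 1*(-15))*3 = (36 + 15)*3 = 51*3 = 153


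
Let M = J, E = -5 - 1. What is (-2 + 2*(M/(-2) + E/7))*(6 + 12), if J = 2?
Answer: -720/7 ≈ -102.86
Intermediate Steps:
E = -6
M = 2
(-2 + 2*(M/(-2) + E/7))*(6 + 12) = (-2 + 2*(2/(-2) - 6/7))*(6 + 12) = (-2 + 2*(2*(-½) - 6*⅐))*18 = (-2 + 2*(-1 - 6/7))*18 = (-2 + 2*(-13/7))*18 = (-2 - 26/7)*18 = -40/7*18 = -720/7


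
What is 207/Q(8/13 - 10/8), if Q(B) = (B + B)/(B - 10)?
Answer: 38157/22 ≈ 1734.4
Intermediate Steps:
Q(B) = 2*B/(-10 + B) (Q(B) = (2*B)/(-10 + B) = 2*B/(-10 + B))
207/Q(8/13 - 10/8) = 207/((2*(8/13 - 10/8)/(-10 + (8/13 - 10/8)))) = 207/((2*(8*(1/13) - 10*1/8)/(-10 + (8*(1/13) - 10*1/8)))) = 207/((2*(8/13 - 5/4)/(-10 + (8/13 - 5/4)))) = 207/((2*(-33/52)/(-10 - 33/52))) = 207/((2*(-33/52)/(-553/52))) = 207/((2*(-33/52)*(-52/553))) = 207/(66/553) = 207*(553/66) = 38157/22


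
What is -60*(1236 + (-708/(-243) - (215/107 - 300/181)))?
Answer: -38859303380/522909 ≈ -74314.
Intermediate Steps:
-60*(1236 + (-708/(-243) - (215/107 - 300/181))) = -60*(1236 + (-708*(-1/243) - (215*(1/107) - 300*1/181))) = -60*(1236 + (236/81 - (215/107 - 300/181))) = -60*(1236 + (236/81 - 1*6815/19367)) = -60*(1236 + (236/81 - 6815/19367)) = -60*(1236 + 4018597/1568727) = -60*1942965169/1568727 = -38859303380/522909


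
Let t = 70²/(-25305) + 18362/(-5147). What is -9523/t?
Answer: 35437758963/13996306 ≈ 2531.9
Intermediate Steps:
t = -13996306/3721281 (t = 4900*(-1/25305) + 18362*(-1/5147) = -140/723 - 18362/5147 = -13996306/3721281 ≈ -3.7612)
-9523/t = -9523/(-13996306/3721281) = -9523*(-3721281)/13996306 = -1*(-35437758963/13996306) = 35437758963/13996306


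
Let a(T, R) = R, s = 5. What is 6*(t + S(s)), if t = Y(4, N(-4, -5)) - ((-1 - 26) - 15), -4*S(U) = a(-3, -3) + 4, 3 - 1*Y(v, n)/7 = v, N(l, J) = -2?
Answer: 417/2 ≈ 208.50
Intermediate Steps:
Y(v, n) = 21 - 7*v
S(U) = -¼ (S(U) = -(-3 + 4)/4 = -¼*1 = -¼)
t = 35 (t = (21 - 7*4) - ((-1 - 26) - 15) = (21 - 28) - (-27 - 15) = -7 - 1*(-42) = -7 + 42 = 35)
6*(t + S(s)) = 6*(35 - ¼) = 6*(139/4) = 417/2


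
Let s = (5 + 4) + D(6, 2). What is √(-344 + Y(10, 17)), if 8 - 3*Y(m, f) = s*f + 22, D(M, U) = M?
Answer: I*√3903/3 ≈ 20.825*I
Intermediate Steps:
s = 15 (s = (5 + 4) + 6 = 9 + 6 = 15)
Y(m, f) = -14/3 - 5*f (Y(m, f) = 8/3 - (15*f + 22)/3 = 8/3 - (22 + 15*f)/3 = 8/3 + (-22/3 - 5*f) = -14/3 - 5*f)
√(-344 + Y(10, 17)) = √(-344 + (-14/3 - 5*17)) = √(-344 + (-14/3 - 85)) = √(-344 - 269/3) = √(-1301/3) = I*√3903/3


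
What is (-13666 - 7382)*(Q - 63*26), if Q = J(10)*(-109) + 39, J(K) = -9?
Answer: 13007664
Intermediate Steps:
Q = 1020 (Q = -9*(-109) + 39 = 981 + 39 = 1020)
(-13666 - 7382)*(Q - 63*26) = (-13666 - 7382)*(1020 - 63*26) = -21048*(1020 - 1638) = -21048*(-618) = 13007664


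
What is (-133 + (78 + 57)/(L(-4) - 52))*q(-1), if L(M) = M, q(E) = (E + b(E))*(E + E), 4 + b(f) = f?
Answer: -22749/14 ≈ -1624.9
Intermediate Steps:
b(f) = -4 + f
q(E) = 2*E*(-4 + 2*E) (q(E) = (E + (-4 + E))*(E + E) = (-4 + 2*E)*(2*E) = 2*E*(-4 + 2*E))
(-133 + (78 + 57)/(L(-4) - 52))*q(-1) = (-133 + (78 + 57)/(-4 - 52))*(4*(-1)*(-2 - 1)) = (-133 + 135/(-56))*(4*(-1)*(-3)) = (-133 + 135*(-1/56))*12 = (-133 - 135/56)*12 = -7583/56*12 = -22749/14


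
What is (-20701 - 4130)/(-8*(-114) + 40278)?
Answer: -8277/13730 ≈ -0.60284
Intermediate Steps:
(-20701 - 4130)/(-8*(-114) + 40278) = -24831/(912 + 40278) = -24831/41190 = -24831*1/41190 = -8277/13730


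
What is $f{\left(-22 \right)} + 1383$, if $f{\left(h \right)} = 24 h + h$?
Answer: $833$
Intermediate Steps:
$f{\left(h \right)} = 25 h$
$f{\left(-22 \right)} + 1383 = 25 \left(-22\right) + 1383 = -550 + 1383 = 833$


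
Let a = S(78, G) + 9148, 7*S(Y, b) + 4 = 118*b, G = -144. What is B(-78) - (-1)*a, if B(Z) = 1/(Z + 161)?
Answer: 557761/83 ≈ 6720.0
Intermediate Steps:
B(Z) = 1/(161 + Z)
S(Y, b) = -4/7 + 118*b/7 (S(Y, b) = -4/7 + (118*b)/7 = -4/7 + 118*b/7)
a = 6720 (a = (-4/7 + (118/7)*(-144)) + 9148 = (-4/7 - 16992/7) + 9148 = -2428 + 9148 = 6720)
B(-78) - (-1)*a = 1/(161 - 78) - (-1)*6720 = 1/83 - 1*(-6720) = 1/83 + 6720 = 557761/83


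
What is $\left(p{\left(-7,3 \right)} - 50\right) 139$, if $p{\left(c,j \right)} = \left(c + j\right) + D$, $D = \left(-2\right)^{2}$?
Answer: $-6950$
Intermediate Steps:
$D = 4$
$p{\left(c,j \right)} = 4 + c + j$ ($p{\left(c,j \right)} = \left(c + j\right) + 4 = 4 + c + j$)
$\left(p{\left(-7,3 \right)} - 50\right) 139 = \left(\left(4 - 7 + 3\right) - 50\right) 139 = \left(0 - 50\right) 139 = \left(-50\right) 139 = -6950$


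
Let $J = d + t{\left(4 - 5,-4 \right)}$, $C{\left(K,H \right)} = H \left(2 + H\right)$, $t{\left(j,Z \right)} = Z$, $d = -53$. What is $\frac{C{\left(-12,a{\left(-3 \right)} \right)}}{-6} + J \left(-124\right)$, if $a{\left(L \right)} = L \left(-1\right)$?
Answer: $\frac{14131}{2} \approx 7065.5$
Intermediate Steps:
$a{\left(L \right)} = - L$
$J = -57$ ($J = -53 - 4 = -57$)
$\frac{C{\left(-12,a{\left(-3 \right)} \right)}}{-6} + J \left(-124\right) = \frac{\left(-1\right) \left(-3\right) \left(2 - -3\right)}{-6} - -7068 = 3 \left(2 + 3\right) \left(- \frac{1}{6}\right) + 7068 = 3 \cdot 5 \left(- \frac{1}{6}\right) + 7068 = 15 \left(- \frac{1}{6}\right) + 7068 = - \frac{5}{2} + 7068 = \frac{14131}{2}$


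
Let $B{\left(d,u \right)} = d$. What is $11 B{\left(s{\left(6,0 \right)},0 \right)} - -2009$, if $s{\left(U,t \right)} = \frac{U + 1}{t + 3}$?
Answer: $\frac{6104}{3} \approx 2034.7$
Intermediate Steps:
$s{\left(U,t \right)} = \frac{1 + U}{3 + t}$
$11 B{\left(s{\left(6,0 \right)},0 \right)} - -2009 = 11 \frac{1 + 6}{3 + 0} - -2009 = 11 \cdot \frac{1}{3} \cdot 7 + 2009 = 11 \cdot \frac{7}{3} + 2009 = \frac{77}{3} + 2009 = \frac{6104}{3}$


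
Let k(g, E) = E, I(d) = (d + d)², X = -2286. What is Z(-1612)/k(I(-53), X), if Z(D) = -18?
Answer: 1/127 ≈ 0.0078740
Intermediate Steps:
I(d) = 4*d² (I(d) = (2*d)² = 4*d²)
Z(-1612)/k(I(-53), X) = -18/(-2286) = -18*(-1/2286) = 1/127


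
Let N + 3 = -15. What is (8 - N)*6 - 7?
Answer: 149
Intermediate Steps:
N = -18 (N = -3 - 15 = -18)
(8 - N)*6 - 7 = (8 - 1*(-18))*6 - 7 = (8 + 18)*6 - 7 = 26*6 - 7 = 156 - 7 = 149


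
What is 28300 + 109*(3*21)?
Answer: 35167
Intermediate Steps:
28300 + 109*(3*21) = 28300 + 109*63 = 28300 + 6867 = 35167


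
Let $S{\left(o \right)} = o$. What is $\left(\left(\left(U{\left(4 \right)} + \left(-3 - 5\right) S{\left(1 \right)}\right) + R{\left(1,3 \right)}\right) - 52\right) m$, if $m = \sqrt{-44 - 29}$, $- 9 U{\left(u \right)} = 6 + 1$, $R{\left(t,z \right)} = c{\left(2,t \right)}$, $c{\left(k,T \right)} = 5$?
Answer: $- \frac{502 i \sqrt{73}}{9} \approx - 476.57 i$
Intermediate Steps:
$R{\left(t,z \right)} = 5$
$U{\left(u \right)} = - \frac{7}{9}$ ($U{\left(u \right)} = - \frac{6 + 1}{9} = \left(- \frac{1}{9}\right) 7 = - \frac{7}{9}$)
$m = i \sqrt{73}$ ($m = \sqrt{-73} = i \sqrt{73} \approx 8.544 i$)
$\left(\left(\left(U{\left(4 \right)} + \left(-3 - 5\right) S{\left(1 \right)}\right) + R{\left(1,3 \right)}\right) - 52\right) m = \left(\left(\left(- \frac{7}{9} + \left(-3 - 5\right) 1\right) + 5\right) - 52\right) i \sqrt{73} = \left(\left(\left(- \frac{7}{9} - 8\right) + 5\right) - 52\right) i \sqrt{73} = \left(\left(- \frac{79}{9} + 5\right) - 52\right) i \sqrt{73} = \left(- \frac{34}{9} - 52\right) i \sqrt{73} = - \frac{502 i \sqrt{73}}{9}$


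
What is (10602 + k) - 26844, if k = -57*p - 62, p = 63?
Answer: -19895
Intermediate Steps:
k = -3653 (k = -57*63 - 62 = -3591 - 62 = -3653)
(10602 + k) - 26844 = (10602 - 3653) - 26844 = 6949 - 26844 = -19895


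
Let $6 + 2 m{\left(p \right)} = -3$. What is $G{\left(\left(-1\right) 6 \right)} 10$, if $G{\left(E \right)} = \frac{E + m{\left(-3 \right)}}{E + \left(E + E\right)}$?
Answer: $\frac{35}{6} \approx 5.8333$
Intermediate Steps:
$m{\left(p \right)} = - \frac{9}{2}$ ($m{\left(p \right)} = -3 + \frac{1}{2} \left(-3\right) = -3 - \frac{3}{2} = - \frac{9}{2}$)
$G{\left(E \right)} = \frac{- \frac{9}{2} + E}{3 E}$ ($G{\left(E \right)} = \frac{E - \frac{9}{2}}{E + \left(E + E\right)} = \frac{- \frac{9}{2} + E}{E + 2 E} = \frac{- \frac{9}{2} + E}{3 E}$)
$G{\left(\left(-1\right) 6 \right)} 10 = \frac{-9 + 2 \left(\left(-1\right) 6\right)}{6 \left(\left(-1\right) 6\right)} 10 = \frac{-9 + 2 \left(-6\right)}{6 \left(-6\right)} 10 = \frac{1}{6} \left(- \frac{1}{6}\right) \left(-9 - 12\right) 10 = \frac{1}{6} \left(- \frac{1}{6}\right) \left(-21\right) 10 = \frac{7}{12} \cdot 10 = \frac{35}{6}$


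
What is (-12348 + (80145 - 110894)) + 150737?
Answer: 107640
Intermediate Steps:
(-12348 + (80145 - 110894)) + 150737 = (-12348 - 30749) + 150737 = -43097 + 150737 = 107640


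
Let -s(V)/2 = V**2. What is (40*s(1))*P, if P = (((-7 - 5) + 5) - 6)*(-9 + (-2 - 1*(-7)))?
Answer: -4160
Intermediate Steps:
s(V) = -2*V**2
P = 52 (P = ((-12 + 5) - 6)*(-9 + (-2 + 7)) = (-7 - 6)*(-9 + 5) = -13*(-4) = 52)
(40*s(1))*P = (40*(-2*1**2))*52 = (40*(-2*1))*52 = (40*(-2))*52 = -80*52 = -4160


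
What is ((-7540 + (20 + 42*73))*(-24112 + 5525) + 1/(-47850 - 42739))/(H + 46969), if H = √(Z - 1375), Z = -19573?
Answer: 39138464359555561/22205456596489 - 1666565792738*I*√5237/22205456596489 ≈ 1762.6 - 5.4313*I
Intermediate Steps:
H = 2*I*√5237 (H = √(-19573 - 1375) = √(-20948) = 2*I*√5237 ≈ 144.73*I)
((-7540 + (20 + 42*73))*(-24112 + 5525) + 1/(-47850 - 42739))/(H + 46969) = ((-7540 + (20 + 42*73))*(-24112 + 5525) + 1/(-47850 - 42739))/(2*I*√5237 + 46969) = ((-7540 + (20 + 3066))*(-18587) + 1/(-90589))/(46969 + 2*I*√5237) = ((-7540 + 3086)*(-18587) - 1/90589)/(46969 + 2*I*√5237) = (-4454*(-18587) - 1/90589)/(46969 + 2*I*√5237) = (82786498 - 1/90589)/(46969 + 2*I*√5237) = 7499546067321/(90589*(46969 + 2*I*√5237))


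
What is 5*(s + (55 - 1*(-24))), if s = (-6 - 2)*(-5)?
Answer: 595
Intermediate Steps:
s = 40 (s = -8*(-5) = 40)
5*(s + (55 - 1*(-24))) = 5*(40 + (55 - 1*(-24))) = 5*(40 + (55 + 24)) = 5*(40 + 79) = 5*119 = 595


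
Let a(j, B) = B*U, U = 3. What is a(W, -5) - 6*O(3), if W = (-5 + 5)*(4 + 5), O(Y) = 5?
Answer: -45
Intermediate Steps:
W = 0 (W = 0*9 = 0)
a(j, B) = 3*B (a(j, B) = B*3 = 3*B)
a(W, -5) - 6*O(3) = 3*(-5) - 6*5 = -15 - 30 = -45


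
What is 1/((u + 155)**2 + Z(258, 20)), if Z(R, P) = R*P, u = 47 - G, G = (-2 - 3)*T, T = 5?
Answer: 1/56689 ≈ 1.7640e-5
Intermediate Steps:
G = -25 (G = (-2 - 3)*5 = -5*5 = -25)
u = 72 (u = 47 - 1*(-25) = 47 + 25 = 72)
Z(R, P) = P*R
1/((u + 155)**2 + Z(258, 20)) = 1/((72 + 155)**2 + 20*258) = 1/(227**2 + 5160) = 1/(51529 + 5160) = 1/56689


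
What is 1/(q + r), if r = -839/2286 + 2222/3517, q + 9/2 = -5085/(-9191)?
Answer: -36947185821/136038412940 ≈ -0.27159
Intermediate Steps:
q = -72549/18382 (q = -9/2 - 5085/(-9191) = -9/2 - 5085*(-1/9191) = -9/2 + 5085/9191 = -72549/18382 ≈ -3.9467)
r = 2128729/8039862 (r = -839*1/2286 + 2222*(1/3517) = -839/2286 + 2222/3517 = 2128729/8039862 ≈ 0.26477)
1/(q + r) = 1/(-72549/18382 + 2128729/8039862) = 1/(-136038412940/36947185821) = -36947185821/136038412940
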